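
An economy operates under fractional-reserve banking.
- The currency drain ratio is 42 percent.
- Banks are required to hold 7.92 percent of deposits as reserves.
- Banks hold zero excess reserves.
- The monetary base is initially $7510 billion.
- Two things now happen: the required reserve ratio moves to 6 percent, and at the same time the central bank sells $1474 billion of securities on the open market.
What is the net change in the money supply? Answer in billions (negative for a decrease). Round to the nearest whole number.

-3506 billion

Before: m₁ = (1 + 0.42) / (0.0792 + 0.42) ≈ 2.84455, MB₁ = 7510, so M₁ = 2.84455 × 7510 = 21362.5705 billion.
After: m₂ = (1 + 0.42) / (0.06 + 0.42) ≈ 2.95833, MB₂ = 7510 − 1474 = 6036, so M₂ = 2.95833 × 6036 ≈ 17856.4799 billion.
ΔM = M₂ − M₁ = 17856.4799 − 21362.5705 = -3506.0906 billion.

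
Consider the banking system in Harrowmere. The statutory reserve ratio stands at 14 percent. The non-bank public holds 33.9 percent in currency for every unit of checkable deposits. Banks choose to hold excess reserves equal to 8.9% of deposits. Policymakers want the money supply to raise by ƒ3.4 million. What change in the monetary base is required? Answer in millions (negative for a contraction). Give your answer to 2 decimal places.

ƒ1.44 million

The money multiplier is m = (1 + c) / (rr + e + c) = (1 + 0.339) / (0.14 + 0.089 + 0.339) ≈ 2.3574.
ΔMB = ΔM / m = (+3.4) / 2.3574 ≈ 1.4423 million.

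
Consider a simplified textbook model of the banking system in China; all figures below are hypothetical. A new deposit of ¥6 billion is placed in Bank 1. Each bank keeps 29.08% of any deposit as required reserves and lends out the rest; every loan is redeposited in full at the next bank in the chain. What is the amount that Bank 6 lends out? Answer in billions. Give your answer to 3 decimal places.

¥0.763 billion

Each bank lends a fraction (1 − rr) = 0.7092 of the deposit it receives, so Bank 6 receives 6·0.7092^5 and lends 6·0.7092^6 ≈ 0.7634 billion.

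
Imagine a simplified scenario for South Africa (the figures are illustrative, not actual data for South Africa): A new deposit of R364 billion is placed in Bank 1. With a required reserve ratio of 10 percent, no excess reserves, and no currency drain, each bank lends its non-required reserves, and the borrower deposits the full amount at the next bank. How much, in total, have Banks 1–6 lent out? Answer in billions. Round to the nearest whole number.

Bank i lends (1 − rr)^i of the original deposit: Bank 1 lends 364·0.9000 = 327.6000, Bank 2 lends 364·0.9000² = 294.8400, and so on.
Summing a geometric series: total = 364·[0.9000·(1 − 0.9000^6) / (1 − 0.9000)] ≈ 1534.9993 billion.

R1535 billion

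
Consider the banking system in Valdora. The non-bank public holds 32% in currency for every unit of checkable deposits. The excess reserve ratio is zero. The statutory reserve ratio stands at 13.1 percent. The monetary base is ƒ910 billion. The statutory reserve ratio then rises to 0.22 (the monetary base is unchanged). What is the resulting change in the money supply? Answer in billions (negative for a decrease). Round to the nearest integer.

Initially m₁ = (1 + 0.32) / (0.131 + 0.32) ≈ 2.9268, so M₁ = 2.9268 × 910 = 2663.388 billion.
After the change m₂ = (1 + 0.32) / (0.22 + 0.32) ≈ 2.4444, so M₂ = 2.4444 × 910 = 2224.404 billion.
ΔM = M₂ − M₁ = 2224.404 − 2663.388 = -438.984 billion.

-439 billion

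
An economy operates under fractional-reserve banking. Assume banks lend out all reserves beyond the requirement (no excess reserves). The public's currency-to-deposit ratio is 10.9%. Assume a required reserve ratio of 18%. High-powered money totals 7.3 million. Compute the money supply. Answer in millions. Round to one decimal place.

The money multiplier is m = (1 + c) / (rr + c) = (1 + 0.109) / (0.18 + 0.109) ≈ 3.8374.
So M = m × MB = 3.8374 × 7.3 ≈ 28.013 million.

28.0 million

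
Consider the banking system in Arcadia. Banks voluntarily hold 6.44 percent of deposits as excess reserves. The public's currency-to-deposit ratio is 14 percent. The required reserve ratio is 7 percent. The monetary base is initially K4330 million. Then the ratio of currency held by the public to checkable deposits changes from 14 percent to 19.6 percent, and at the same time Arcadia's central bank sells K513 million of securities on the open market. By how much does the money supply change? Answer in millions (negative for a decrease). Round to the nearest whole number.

Before: m₁ = (1 + 0.14) / (0.07 + 0.0644 + 0.14) ≈ 4.15452, MB₁ = 4330, so M₁ = 4.15452 × 4330 = 17989.0716 million.
After: m₂ = (1 + 0.196) / (0.07 + 0.0644 + 0.196) ≈ 3.61985, MB₂ = 4330 − 513 = 3817, so M₂ = 3.61985 × 3817 ≈ 13816.9675 million.
ΔM = M₂ − M₁ = 13816.9675 − 17989.0716 = -4172.1041 million.

-4172 million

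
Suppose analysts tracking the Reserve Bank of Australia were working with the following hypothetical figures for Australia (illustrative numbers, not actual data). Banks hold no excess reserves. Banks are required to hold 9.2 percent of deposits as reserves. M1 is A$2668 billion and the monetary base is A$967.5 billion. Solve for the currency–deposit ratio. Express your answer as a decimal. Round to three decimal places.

Using m = M/MB = 2668/967.5 ≈ 2.757623. From m = (1 + c)/(c + rr + e), rearranging gives 1 + c = m·(c + rr + e), so c·(1 − m) = m·(rr + e) − 1.
Hence c = [m·(rr + e) − 1]/(1 − m) = [2.757623 × (0.092 + 0) − 1] / (1 − 2.757623) ≈ 0.424607.

0.425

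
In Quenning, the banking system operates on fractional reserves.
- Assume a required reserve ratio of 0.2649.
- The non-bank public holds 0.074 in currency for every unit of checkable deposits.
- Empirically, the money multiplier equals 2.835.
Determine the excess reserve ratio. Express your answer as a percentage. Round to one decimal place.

4.0%

Using m = 2.835. Since m = (1 + c)/(c + rr + e), the denominator satisfies c + rr + e = (1 + c)/m = (1 + 0.074) / 2.835 ≈ 0.378836.
With c = 0.074 and rr = 0.2649, the excess reserve ratio is 0.378836 − 0.074 − 0.2649 = 0.039936.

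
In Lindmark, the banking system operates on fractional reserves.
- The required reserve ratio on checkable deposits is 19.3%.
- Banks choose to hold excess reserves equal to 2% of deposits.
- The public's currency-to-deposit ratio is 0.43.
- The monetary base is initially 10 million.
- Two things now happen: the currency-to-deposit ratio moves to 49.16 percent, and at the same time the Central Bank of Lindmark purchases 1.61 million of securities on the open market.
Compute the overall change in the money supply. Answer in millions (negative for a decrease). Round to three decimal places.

2.338 million

Before: m₁ = (1 + 0.43) / (0.193 + 0.02 + 0.43) ≈ 2.223950, MB₁ = 10, so M₁ = 2.223950 × 10 = 22.2395 million.
After: m₂ = (1 + 0.4916) / (0.193 + 0.02 + 0.4916) ≈ 2.116946, MB₂ = 10 + 1.61 = 11.61, so M₂ = 2.116946 × 11.61 ≈ 24.5777 million.
ΔM = M₂ − M₁ = 24.5777 − 22.2395 = 2.3382 million.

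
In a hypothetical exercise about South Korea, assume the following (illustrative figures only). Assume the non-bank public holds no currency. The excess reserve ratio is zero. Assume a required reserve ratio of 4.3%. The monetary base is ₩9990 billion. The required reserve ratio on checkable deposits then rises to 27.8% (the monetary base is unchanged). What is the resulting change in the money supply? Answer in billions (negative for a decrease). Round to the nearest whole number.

Initially m₁ = 1 / (0.043) ≈ 23.25581, so M₁ = 23.25581 × 9990 = 232325.5419 billion.
After the change m₂ = 1 / (0.278) ≈ 3.59712, so M₂ = 3.59712 × 9990 = 35935.2288 billion.
ΔM = M₂ − M₁ = 35935.2288 − 232325.5419 = -196390.3131 billion.

-196390 billion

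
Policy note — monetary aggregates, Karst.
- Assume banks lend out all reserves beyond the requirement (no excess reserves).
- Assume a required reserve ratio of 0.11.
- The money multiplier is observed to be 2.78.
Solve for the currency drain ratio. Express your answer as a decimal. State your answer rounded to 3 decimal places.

0.390

Using m = 2.78. From m = (1 + c)/(c + rr + e), rearranging gives 1 + c = m·(c + rr + e), so c·(1 − m) = m·(rr + e) − 1.
Hence c = [m·(rr + e) − 1]/(1 − m) = [2.78 × (0.11 + 0) − 1] / (1 − 2.78) = 0.390000.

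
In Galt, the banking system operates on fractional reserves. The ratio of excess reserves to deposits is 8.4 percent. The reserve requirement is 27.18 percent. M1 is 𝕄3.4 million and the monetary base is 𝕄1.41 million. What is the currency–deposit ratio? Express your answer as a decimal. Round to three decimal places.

Using m = M/MB = 3.4/1.41 ≈ 2.411348. From m = (1 + c)/(c + rr + e), rearranging gives 1 + c = m·(c + rr + e), so c·(1 − m) = m·(rr + e) − 1.
Hence c = [m·(rr + e) − 1]/(1 − m) = [2.411348 × (0.2718 + 0.084) − 1] / (1 − 2.411348) ≈ 0.100643.

0.101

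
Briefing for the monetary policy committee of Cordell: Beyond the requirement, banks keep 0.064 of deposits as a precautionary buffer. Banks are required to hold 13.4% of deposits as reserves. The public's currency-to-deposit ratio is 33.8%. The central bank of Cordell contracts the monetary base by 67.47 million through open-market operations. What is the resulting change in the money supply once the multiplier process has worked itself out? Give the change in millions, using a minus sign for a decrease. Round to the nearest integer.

The money multiplier is m = (1 + c) / (rr + e + c) = (1 + 0.338) / (0.134 + 0.064 + 0.338) ≈ 2.4963.
The sale removes 67.47 million of base, so ΔM = m × ΔMB = 2.4963 × (−67.47) ≈ -168.4254 million.

-168 million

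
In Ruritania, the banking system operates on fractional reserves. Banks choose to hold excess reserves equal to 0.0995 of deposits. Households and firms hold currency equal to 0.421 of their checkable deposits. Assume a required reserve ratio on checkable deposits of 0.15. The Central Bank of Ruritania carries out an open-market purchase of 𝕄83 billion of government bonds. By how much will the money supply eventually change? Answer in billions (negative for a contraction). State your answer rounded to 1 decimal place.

The money multiplier is m = (1 + c) / (rr + e + c) = (1 + 0.421) / (0.15 + 0.0995 + 0.421) ≈ 2.1193.
The purchase adds 83 billion of base, so ΔM = m × ΔMB = 2.1193 × (+83) = 175.9019 billion.

𝕄175.9 billion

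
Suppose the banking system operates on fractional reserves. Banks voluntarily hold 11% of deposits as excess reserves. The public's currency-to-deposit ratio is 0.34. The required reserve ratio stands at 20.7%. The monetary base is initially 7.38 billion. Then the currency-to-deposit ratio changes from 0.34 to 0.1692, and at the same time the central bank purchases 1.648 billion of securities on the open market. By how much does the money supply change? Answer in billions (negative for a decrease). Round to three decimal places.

Before: m₁ = (1 + 0.34) / (0.207 + 0.11 + 0.34) ≈ 2.03957, MB₁ = 7.38, so M₁ = 2.03957 × 7.38 ≈ 15.052 billion.
After: m₂ = (1 + 0.1692) / (0.207 + 0.11 + 0.1692) ≈ 2.40477, MB₂ = 7.38 + 1.648 = 9.028, so M₂ = 2.40477 × 9.028 ≈ 21.7103 billion.
ΔM = M₂ − M₁ = 21.7103 − 15.052 = 6.6583 billion.

6.658 billion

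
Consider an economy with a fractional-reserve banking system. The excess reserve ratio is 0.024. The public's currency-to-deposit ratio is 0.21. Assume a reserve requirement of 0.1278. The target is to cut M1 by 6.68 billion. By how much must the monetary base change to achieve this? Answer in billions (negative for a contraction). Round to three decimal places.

-1.997 billion

The money multiplier is m = (1 + c) / (rr + e + c) = (1 + 0.21) / (0.1278 + 0.024 + 0.21) ≈ 3.34439.
ΔMB = ΔM / m = (−6.68) / 3.34439 ≈ -1.9974 billion.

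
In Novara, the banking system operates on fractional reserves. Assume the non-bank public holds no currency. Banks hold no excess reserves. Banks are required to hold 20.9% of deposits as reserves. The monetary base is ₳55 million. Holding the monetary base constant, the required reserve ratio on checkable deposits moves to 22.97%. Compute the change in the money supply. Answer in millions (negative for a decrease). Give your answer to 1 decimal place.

-23.7 million

Initially m₁ = 1 / (0.209) ≈ 4.7847, so M₁ = 4.7847 × 55 = 263.1585 million.
After the change m₂ = 1 / (0.2297) ≈ 4.3535, so M₂ = 4.3535 × 55 = 239.4425 million.
ΔM = M₂ − M₁ = 239.4425 − 263.1585 = -23.716 million.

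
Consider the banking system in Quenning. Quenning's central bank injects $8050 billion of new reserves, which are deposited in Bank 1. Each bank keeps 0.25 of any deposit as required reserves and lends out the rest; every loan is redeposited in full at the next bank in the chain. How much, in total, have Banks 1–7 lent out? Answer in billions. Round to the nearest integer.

$20926 billion

Bank i lends (1 − rr)^i of the original deposit: Bank 1 lends 8050·0.7500 = 6037.5000, Bank 2 lends 8050·0.7500² = 4528.1250, and so on.
Summing a geometric series: total = 8050·[0.7500·(1 − 0.7500^7) / (1 − 0.7500)] ≈ 20926.3641 billion.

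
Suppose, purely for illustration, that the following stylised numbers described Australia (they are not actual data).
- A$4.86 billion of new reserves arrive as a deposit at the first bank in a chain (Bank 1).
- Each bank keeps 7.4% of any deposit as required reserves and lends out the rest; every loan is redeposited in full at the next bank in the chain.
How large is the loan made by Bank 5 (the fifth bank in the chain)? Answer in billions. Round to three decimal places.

Each bank lends a fraction (1 − rr) = 0.9260 of the deposit it receives, so Bank 5 receives 4.86·0.9260^4 and lends 4.86·0.9260^5 ≈ 3.3090 billion.

A$3.309 billion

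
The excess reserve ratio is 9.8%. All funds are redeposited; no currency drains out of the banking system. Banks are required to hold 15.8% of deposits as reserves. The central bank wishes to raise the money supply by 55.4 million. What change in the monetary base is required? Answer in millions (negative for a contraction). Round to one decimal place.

The money multiplier is m = 1 / (rr + e) = 1 / (0.158 + 0.098) ≈ 3.9062.
ΔMB = ΔM / m = (+55.4) / 3.9062 ≈ 14.1826 million.

14.2 million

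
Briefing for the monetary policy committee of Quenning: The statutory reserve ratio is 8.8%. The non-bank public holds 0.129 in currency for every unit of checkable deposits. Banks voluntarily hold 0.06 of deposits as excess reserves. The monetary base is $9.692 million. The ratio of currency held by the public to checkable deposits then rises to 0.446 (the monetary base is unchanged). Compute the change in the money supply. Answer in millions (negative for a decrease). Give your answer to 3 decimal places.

Initially m₁ = (1 + 0.129) / (0.088 + 0.06 + 0.129) ≈ 4.07581, so M₁ = 4.07581 × 9.692 ≈ 39.5028 million.
After the change m₂ = (1 + 0.446) / (0.088 + 0.06 + 0.446) ≈ 2.43434, so M₂ = 2.43434 × 9.692 ≈ 23.5936 million.
ΔM = M₂ − M₁ = 23.5936 − 39.5028 = -15.9092 million.

-15.909 million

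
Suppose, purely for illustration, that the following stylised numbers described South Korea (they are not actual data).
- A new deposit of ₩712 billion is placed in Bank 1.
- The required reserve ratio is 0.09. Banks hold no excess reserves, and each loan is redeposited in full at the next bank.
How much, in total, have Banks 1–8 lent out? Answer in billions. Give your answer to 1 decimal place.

Bank i lends (1 − rr)^i of the original deposit: Bank 1 lends 712·0.9100 = 647.9200, Bank 2 lends 712·0.9100² = 589.6072, and so on.
Summing a geometric series: total = 712·[0.9100·(1 − 0.9100^8) / (1 − 0.9100)] ≈ 3813.7109 billion.

₩3813.7 billion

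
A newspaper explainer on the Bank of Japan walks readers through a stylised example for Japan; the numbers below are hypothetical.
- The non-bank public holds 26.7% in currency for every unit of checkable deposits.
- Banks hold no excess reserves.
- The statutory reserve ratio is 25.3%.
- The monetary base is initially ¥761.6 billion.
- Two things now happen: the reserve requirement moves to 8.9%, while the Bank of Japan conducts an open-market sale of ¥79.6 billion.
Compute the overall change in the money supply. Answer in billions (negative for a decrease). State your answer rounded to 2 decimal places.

Before: m₁ = (1 + 0.267) / (0.253 + 0.267) ≈ 2.436538, MB₁ = 761.6, so M₁ = 2.436538 × 761.6 ≈ 1855.6673 billion.
After: m₂ = (1 + 0.267) / (0.089 + 0.267) ≈ 3.558989, MB₂ = 761.6 − 79.6 = 682, so M₂ = 3.558989 × 682 ≈ 2427.2305 billion.
ΔM = M₂ − M₁ = 2427.2305 − 1855.6673 = 571.5632 billion.

¥571.56 billion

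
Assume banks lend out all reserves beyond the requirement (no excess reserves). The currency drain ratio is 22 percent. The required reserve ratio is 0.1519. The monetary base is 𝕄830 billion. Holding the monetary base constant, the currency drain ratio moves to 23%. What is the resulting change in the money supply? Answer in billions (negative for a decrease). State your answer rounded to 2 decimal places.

-49.56 billion

Initially m₁ = (1 + 0.22) / (0.1519 + 0.22) ≈ 3.280452, so M₁ = 3.280452 × 830 ≈ 2722.7752 billion.
After the change m₂ = (1 + 0.23) / (0.1519 + 0.23) ≈ 3.220738, so M₂ = 3.220738 × 830 ≈ 2673.2125 billion.
ΔM = M₂ − M₁ = 2673.2125 − 2722.7752 = -49.5627 billion.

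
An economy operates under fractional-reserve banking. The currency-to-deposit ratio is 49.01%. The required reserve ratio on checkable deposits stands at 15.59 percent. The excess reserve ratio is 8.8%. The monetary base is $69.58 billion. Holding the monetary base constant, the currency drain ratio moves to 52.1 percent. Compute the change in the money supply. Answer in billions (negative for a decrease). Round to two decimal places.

Initially m₁ = (1 + 0.4901) / (0.1559 + 0.088 + 0.4901) ≈ 2.03011, so M₁ = 2.03011 × 69.58 ≈ 141.2551 billion.
After the change m₂ = (1 + 0.521) / (0.1559 + 0.088 + 0.521) ≈ 1.98850, so M₂ = 1.98850 × 69.58 ≈ 138.3598 billion.
ΔM = M₂ − M₁ = 138.3598 − 141.2551 = -2.8953 billion.

-2.90 billion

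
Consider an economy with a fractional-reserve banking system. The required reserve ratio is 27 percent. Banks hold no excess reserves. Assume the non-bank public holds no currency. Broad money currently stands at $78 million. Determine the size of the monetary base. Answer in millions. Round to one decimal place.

$21.1 million

With no currency drain and no excess reserves, the money multiplier is m = 1/rr = 1/0.27 ≈ 3.7037.
The monetary base is MB = M / m = 78 / 3.7037 ≈ 21.06 million.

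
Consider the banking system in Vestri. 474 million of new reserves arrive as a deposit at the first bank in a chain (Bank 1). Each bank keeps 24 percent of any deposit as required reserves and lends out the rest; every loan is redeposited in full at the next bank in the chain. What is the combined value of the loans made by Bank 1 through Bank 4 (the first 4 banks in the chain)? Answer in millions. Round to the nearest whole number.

Bank i lends (1 − rr)^i of the original deposit: Bank 1 lends 474·0.7600 = 360.2400, Bank 2 lends 474·0.7600² = 273.7824, and so on.
Summing a geometric series: total = 474·[0.7600·(1 − 0.7600^4) / (1 − 0.7600)] ≈ 1000.2337 million.

1000 million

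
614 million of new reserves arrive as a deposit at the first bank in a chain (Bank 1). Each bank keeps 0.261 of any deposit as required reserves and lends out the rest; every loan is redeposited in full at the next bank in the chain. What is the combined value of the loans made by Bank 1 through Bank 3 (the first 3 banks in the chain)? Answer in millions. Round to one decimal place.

Bank i lends (1 − rr)^i of the original deposit: Bank 1 lends 614·0.7390 = 453.7460, Bank 2 lends 614·0.7390² ≈ 335.3183, and so on.
Summing a geometric series: total = 614·[0.7390·(1 − 0.7390^3) / (1 − 0.7390)] ≈ 1036.8645 million.

1036.9 million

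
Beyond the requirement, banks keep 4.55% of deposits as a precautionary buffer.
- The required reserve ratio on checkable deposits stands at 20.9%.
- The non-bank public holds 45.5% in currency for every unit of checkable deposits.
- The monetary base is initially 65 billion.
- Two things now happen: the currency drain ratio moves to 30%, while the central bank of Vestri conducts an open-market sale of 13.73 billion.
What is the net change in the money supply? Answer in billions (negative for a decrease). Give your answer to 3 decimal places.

Before: m₁ = (1 + 0.455) / (0.209 + 0.0455 + 0.455) ≈ 2.050740, MB₁ = 65, so M₁ = 2.050740 × 65 = 133.2981 billion.
After: m₂ = (1 + 0.3) / (0.209 + 0.0455 + 0.3) ≈ 2.344454, MB₂ = 65 − 13.73 = 51.27, so M₂ = 2.344454 × 51.27 ≈ 120.2002 billion.
ΔM = M₂ − M₁ = 120.2002 − 133.2981 = -13.0979 billion.

-13.098 billion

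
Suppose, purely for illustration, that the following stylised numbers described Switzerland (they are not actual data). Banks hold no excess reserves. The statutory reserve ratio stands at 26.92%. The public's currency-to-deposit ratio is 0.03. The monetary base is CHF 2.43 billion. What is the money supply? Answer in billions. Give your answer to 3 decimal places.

CHF 8.365 billion

The money multiplier is m = (1 + c) / (rr + c) = (1 + 0.03) / (0.2692 + 0.03) ≈ 3.44251.
So M = m × MB = 3.44251 × 2.43 ≈ 8.3653 billion.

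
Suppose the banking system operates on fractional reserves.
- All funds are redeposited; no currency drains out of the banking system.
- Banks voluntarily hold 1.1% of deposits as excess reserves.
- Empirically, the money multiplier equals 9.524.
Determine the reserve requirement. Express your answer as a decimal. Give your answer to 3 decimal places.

Using m = 9.524. Since m = (1 + c)/(c + rr + e), the denominator satisfies c + rr + e = (1 + c)/m = (1 + 0) / 9.524 ≈ 0.104998.
With c = 0 and e = 0.011, the reserve requirement is 0.104998 − 0 − 0.011 = 0.093998.

0.094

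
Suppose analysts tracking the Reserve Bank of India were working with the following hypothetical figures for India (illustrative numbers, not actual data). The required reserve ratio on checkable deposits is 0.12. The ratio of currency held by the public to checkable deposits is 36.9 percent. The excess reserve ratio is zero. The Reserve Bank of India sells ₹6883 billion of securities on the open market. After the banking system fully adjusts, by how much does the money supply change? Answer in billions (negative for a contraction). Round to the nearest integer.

-19270 billion

The money multiplier is m = (1 + c) / (rr + c) = (1 + 0.369) / (0.12 + 0.369) ≈ 2.79959.
The sale removes 6883 billion of base, so ΔM = m × ΔMB = 2.79959 × (−6883) ≈ -19269.578 billion.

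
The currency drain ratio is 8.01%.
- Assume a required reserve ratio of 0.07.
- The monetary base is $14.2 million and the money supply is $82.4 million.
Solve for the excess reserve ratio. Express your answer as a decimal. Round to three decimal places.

Using m = M/MB = 82.4/14.2 ≈ 5.802817. Since m = (1 + c)/(c + rr + e), the denominator satisfies c + rr + e = (1 + c)/m = (1 + 0.0801) / 5.802817 ≈ 0.186134.
With c = 0.0801 and rr = 0.07, the excess reserve ratio is 0.186134 − 0.0801 − 0.07 = 0.036034.

0.036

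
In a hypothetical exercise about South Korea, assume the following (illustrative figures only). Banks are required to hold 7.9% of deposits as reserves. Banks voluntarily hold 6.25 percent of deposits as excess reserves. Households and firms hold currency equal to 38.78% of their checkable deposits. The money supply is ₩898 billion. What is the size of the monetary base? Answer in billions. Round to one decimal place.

The money multiplier is m = (1 + c) / (rr + e + c) = (1 + 0.3878) / (0.079 + 0.0625 + 0.3878) ≈ 2.62195.
MB = M / m = 898 / 2.62195 ≈ 342.4932 billion.

₩342.5 billion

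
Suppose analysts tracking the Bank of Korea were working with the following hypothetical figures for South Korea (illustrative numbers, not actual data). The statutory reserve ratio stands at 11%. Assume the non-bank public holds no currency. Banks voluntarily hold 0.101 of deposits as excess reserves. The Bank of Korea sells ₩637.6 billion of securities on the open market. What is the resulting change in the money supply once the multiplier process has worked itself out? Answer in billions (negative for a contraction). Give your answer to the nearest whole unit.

The money multiplier is m = 1 / (rr + e) = 1 / (0.11 + 0.101) ≈ 4.7393.
The sale removes 637.6 billion of base, so ΔM = m × ΔMB = 4.7393 × (−637.6) ≈ -3021.7777 billion.

-3022 billion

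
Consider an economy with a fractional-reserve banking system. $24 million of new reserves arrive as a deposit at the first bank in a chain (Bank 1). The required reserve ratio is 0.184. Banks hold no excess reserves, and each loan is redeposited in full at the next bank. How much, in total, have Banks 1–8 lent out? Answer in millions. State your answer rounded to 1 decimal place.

Bank i lends (1 − rr)^i of the original deposit: Bank 1 lends 24·0.8160 = 19.5840, Bank 2 lends 24·0.8160² ≈ 15.9805, and so on.
Summing a geometric series: total = 24·[0.8160·(1 − 0.8160^8) / (1 − 0.8160)] ≈ 85.5127 million.

$85.5 million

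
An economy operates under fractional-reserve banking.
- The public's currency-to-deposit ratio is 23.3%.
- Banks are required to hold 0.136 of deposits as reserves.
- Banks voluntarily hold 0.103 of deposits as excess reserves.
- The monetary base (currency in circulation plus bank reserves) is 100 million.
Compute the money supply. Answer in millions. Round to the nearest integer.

The money multiplier is m = (1 + c) / (rr + e + c) = (1 + 0.233) / (0.136 + 0.103 + 0.233) ≈ 2.6123.
So M = m × MB = 2.6123 × 100 = 261.23 million.

261 million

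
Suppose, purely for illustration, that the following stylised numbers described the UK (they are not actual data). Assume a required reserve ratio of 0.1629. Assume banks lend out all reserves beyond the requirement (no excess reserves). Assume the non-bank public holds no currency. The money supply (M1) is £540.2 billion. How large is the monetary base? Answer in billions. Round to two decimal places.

£88.00 billion

With no currency drain and no excess reserves, the money multiplier is m = 1/rr = 1/0.1629 ≈ 6.138735.
The monetary base is MB = M / m = 540.2 / 6.138735 ≈ 87.9986 billion.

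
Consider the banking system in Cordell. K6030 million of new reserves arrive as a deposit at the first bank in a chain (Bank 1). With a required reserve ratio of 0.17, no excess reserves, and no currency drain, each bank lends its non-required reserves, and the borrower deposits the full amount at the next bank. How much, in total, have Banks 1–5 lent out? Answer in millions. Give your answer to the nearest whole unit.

Bank i lends (1 − rr)^i of the original deposit: Bank 1 lends 6030·0.8300 = 5004.9000, Bank 2 lends 6030·0.8300² = 4154.0670, and so on.
Summing a geometric series: total = 6030·[0.8300·(1 − 0.8300^5) / (1 − 0.8300)] ≈ 17843.8209 million.

K17844 million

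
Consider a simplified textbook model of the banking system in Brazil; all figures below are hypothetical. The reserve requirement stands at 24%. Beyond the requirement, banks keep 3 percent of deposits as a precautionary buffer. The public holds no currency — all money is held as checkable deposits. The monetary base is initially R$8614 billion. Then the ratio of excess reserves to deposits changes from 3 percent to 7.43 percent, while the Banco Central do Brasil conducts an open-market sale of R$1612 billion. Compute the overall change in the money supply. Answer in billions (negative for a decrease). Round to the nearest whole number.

-9626 billion

Before: m₁ = 1 / (0.24 + 0.03) ≈ 3.70370, MB₁ = 8614, so M₁ = 3.70370 × 8614 = 31903.6718 billion.
After: m₂ = 1 / (0.24 + 0.0743) ≈ 3.18167, MB₂ = 8614 − 1612 = 7002, so M₂ = 3.18167 × 7002 ≈ 22278.0533 billion.
ΔM = M₂ − M₁ = 22278.0533 − 31903.6718 = -9625.6185 billion.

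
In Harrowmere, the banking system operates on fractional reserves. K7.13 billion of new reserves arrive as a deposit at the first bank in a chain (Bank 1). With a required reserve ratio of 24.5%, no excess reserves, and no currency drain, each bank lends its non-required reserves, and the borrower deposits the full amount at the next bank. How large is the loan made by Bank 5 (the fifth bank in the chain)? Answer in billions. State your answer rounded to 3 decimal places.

K1.749 billion

Each bank lends a fraction (1 − rr) = 0.7550 of the deposit it receives, so Bank 5 receives 7.13·0.7550^4 and lends 7.13·0.7550^5 ≈ 1.7491 billion.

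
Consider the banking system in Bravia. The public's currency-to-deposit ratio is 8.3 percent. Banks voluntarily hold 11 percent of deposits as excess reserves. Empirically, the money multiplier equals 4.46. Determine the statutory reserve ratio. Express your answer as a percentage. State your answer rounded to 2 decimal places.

4.98%

Using m = 4.46. Since m = (1 + c)/(c + rr + e), the denominator satisfies c + rr + e = (1 + c)/m = (1 + 0.083) / 4.46 ≈ 0.242825.
With c = 0.083 and e = 0.11, the statutory reserve ratio is 0.242825 − 0.083 − 0.11 = 0.049825.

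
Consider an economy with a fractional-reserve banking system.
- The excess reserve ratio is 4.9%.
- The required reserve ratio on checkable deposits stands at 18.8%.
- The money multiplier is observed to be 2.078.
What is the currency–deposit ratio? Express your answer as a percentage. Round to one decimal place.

47.1%

Using m = 2.078. From m = (1 + c)/(c + rr + e), rearranging gives 1 + c = m·(c + rr + e), so c·(1 − m) = m·(rr + e) − 1.
Hence c = [m·(rr + e) − 1]/(1 − m) = [2.078 × (0.188 + 0.049) − 1] / (1 − 2.078) ≈ 0.470792.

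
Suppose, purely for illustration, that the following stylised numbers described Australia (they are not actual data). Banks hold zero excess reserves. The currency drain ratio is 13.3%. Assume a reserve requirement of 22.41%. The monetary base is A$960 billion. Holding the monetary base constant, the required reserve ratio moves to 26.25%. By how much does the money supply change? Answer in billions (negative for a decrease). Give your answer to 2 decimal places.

-295.73 billion

Initially m₁ = (1 + 0.133) / (0.2241 + 0.133) ≈ 3.172781, so M₁ = 3.172781 × 960 ≈ 3045.8698 billion.
After the change m₂ = (1 + 0.133) / (0.2625 + 0.133) ≈ 2.864728, so M₂ = 2.864728 × 960 ≈ 2750.1389 billion.
ΔM = M₂ − M₁ = 2750.1389 − 3045.8698 = -295.7309 billion.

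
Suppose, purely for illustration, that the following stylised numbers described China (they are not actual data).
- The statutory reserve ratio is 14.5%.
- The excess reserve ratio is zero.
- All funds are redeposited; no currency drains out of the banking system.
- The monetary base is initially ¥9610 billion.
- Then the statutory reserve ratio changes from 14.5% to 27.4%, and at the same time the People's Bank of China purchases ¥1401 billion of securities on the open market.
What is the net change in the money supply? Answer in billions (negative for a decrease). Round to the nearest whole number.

Before: m₁ = 1 / (0.145) ≈ 6.896552, MB₁ = 9610, so M₁ = 6.896552 × 9610 ≈ 66275.8647 billion.
After: m₂ = 1 / (0.274) ≈ 3.649635, MB₂ = 9610 + 1401 = 11011, so M₂ = 3.649635 × 11011 ≈ 40186.131 billion.
ΔM = M₂ − M₁ = 40186.131 − 66275.8647 = -26089.7337 billion.

-26090 billion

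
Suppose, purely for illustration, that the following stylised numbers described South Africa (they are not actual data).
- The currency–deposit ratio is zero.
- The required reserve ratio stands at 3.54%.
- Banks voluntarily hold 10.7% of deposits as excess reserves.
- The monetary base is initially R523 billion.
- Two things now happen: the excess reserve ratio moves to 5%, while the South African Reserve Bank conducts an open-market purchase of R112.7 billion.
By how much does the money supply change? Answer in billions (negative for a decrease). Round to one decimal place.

Before: m₁ = 1 / (0.0354 + 0.107) ≈ 7.02247, MB₁ = 523, so M₁ = 7.02247 × 523 ≈ 3672.7518 billion.
After: m₂ = 1 / (0.0354 + 0.05) ≈ 11.70960, MB₂ = 523 + 112.7 = 635.7, so M₂ = 11.70960 × 635.7 ≈ 7443.7927 billion.
ΔM = M₂ − M₁ = 7443.7927 − 3672.7518 = 3771.0409 billion.

R3771.0 billion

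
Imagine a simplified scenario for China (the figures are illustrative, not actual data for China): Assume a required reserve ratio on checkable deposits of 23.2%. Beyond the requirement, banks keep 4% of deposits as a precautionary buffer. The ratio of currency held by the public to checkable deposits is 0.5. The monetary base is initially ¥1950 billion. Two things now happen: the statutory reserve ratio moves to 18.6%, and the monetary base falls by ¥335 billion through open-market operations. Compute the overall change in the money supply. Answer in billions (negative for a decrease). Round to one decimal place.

-452.1 billion

Before: m₁ = (1 + 0.5) / (0.232 + 0.04 + 0.5) ≈ 1.943005, MB₁ = 1950, so M₁ = 1.943005 × 1950 ≈ 3788.8598 billion.
After: m₂ = (1 + 0.5) / (0.186 + 0.04 + 0.5) ≈ 2.066116, MB₂ = 1950 − 335 = 1615, so M₂ = 2.066116 × 1615 ≈ 3336.7773 billion.
ΔM = M₂ − M₁ = 3336.7773 − 3788.8598 = -452.0825 billion.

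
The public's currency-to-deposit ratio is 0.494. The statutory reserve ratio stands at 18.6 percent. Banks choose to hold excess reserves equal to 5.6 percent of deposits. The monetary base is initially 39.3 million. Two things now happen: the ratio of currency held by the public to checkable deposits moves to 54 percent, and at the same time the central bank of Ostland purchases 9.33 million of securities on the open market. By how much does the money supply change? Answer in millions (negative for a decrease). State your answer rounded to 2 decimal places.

15.99 million

Before: m₁ = (1 + 0.494) / (0.186 + 0.056 + 0.494) ≈ 2.02989, MB₁ = 39.3, so M₁ = 2.02989 × 39.3 ≈ 79.7747 million.
After: m₂ = (1 + 0.54) / (0.186 + 0.056 + 0.54) ≈ 1.96931, MB₂ = 39.3 + 9.33 = 48.63, so M₂ = 1.96931 × 48.63 ≈ 95.7675 million.
ΔM = M₂ − M₁ = 95.7675 − 79.7747 = 15.9928 million.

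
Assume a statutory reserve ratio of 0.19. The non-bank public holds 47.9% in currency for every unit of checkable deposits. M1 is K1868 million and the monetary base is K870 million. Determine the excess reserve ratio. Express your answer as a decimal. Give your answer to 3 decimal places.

0.020

Using m = M/MB = 1868/870 ≈ 2.147126. Since m = (1 + c)/(c + rr + e), the denominator satisfies c + rr + e = (1 + c)/m = (1 + 0.479) / 2.147126 ≈ 0.688828.
With c = 0.479 and rr = 0.19, the excess reserve ratio is 0.688828 − 0.479 − 0.19 = 0.019828.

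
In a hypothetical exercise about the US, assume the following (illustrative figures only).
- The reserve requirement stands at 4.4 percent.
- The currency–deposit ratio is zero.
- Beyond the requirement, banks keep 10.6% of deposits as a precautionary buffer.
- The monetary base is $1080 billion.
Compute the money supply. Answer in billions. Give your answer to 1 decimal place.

$7200.0 billion

The money multiplier is m = 1 / (rr + e) = 1 / (0.044 + 0.106) ≈ 6.666667.
So M = m × MB = 6.666667 × 1080 ≈ 7200.0004 billion.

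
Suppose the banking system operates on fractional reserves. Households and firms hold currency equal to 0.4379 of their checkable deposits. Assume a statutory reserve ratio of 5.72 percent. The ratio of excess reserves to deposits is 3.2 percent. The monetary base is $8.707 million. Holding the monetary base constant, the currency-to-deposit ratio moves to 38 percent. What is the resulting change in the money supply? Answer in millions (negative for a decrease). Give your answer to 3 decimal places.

$1.857 million

Initially m₁ = (1 + 0.4379) / (0.0572 + 0.032 + 0.4379) ≈ 2.72795, so M₁ = 2.72795 × 8.707 ≈ 23.7523 million.
After the change m₂ = (1 + 0.38) / (0.0572 + 0.032 + 0.38) ≈ 2.94118, so M₂ = 2.94118 × 8.707 ≈ 25.6089 million.
ΔM = M₂ − M₁ = 25.6089 − 23.7523 = 1.8566 million.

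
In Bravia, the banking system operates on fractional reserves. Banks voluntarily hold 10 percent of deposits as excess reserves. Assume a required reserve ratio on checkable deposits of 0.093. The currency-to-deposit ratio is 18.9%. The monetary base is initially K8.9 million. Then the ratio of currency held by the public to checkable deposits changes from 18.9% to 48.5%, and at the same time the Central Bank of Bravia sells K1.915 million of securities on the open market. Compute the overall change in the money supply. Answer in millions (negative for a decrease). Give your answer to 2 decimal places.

Before: m₁ = (1 + 0.189) / (0.093 + 0.1 + 0.189) ≈ 3.1126, MB₁ = 8.9, so M₁ = 3.1126 × 8.9 ≈ 27.7021 million.
After: m₂ = (1 + 0.485) / (0.093 + 0.1 + 0.485) ≈ 2.1903, MB₂ = 8.9 − 1.915 = 6.985, so M₂ = 2.1903 × 6.985 ≈ 15.2992 million.
ΔM = M₂ − M₁ = 15.2992 − 27.7021 = -12.4029 million.

-12.40 million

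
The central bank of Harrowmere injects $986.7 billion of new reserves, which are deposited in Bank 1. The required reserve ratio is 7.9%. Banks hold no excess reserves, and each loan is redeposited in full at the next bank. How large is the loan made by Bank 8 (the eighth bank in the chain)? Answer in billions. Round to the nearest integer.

$511 billion

Each bank lends a fraction (1 − rr) = 0.9210 of the deposit it receives, so Bank 8 receives 986.7·0.9210^7 and lends 986.7·0.9210^8 ≈ 510.8133 billion.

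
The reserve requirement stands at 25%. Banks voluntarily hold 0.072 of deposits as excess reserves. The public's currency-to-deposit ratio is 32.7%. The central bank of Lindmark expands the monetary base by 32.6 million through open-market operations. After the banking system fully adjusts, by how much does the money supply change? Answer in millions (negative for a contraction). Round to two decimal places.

The money multiplier is m = (1 + c) / (rr + e + c) = (1 + 0.327) / (0.25 + 0.072 + 0.327) ≈ 2.04468.
The purchase adds 32.6 million of base, so ΔM = m × ΔMB = 2.04468 × (+32.6) ≈ 66.6566 million.

66.66 million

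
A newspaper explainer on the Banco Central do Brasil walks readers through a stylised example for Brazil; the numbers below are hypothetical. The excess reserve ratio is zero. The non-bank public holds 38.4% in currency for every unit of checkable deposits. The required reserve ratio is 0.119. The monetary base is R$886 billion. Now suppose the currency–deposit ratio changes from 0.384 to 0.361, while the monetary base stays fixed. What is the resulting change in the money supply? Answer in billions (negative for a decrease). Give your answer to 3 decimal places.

R$74.358 billion

Initially m₁ = (1 + 0.384) / (0.119 + 0.384) ≈ 2.7514911, so M₁ = 2.7514911 × 886 ≈ 2437.8211 billion.
After the change m₂ = (1 + 0.361) / (0.119 + 0.361) ≈ 2.8354167, so M₂ = 2.8354167 × 886 ≈ 2512.1792 billion.
ΔM = M₂ − M₁ = 2512.1792 − 2437.8211 = 74.3581 billion.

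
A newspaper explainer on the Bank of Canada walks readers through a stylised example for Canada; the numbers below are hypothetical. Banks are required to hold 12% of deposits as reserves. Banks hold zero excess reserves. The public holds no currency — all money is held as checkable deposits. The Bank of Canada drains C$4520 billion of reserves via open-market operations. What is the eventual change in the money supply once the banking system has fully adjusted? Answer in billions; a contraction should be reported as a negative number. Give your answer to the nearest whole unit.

The simple money multiplier is m = 1/rr = 1/0.12 ≈ 8.33333.
An open-market sale reduces the monetary base by 4520 billion, so ΔM = m × ΔMB = 8.33333 × (−4520) = -37666.6516 billion.

-37667 billion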